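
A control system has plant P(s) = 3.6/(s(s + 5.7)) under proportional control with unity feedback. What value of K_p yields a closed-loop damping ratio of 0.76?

Closed-loop characteristic equation: s² + 5.7s + K_p·3.6 = 0.
So ω_n = √(3.6K_p) and 2ζω_n = 5.7, giving ζ = 5.7/(2√(3.6K_p)).
Setting ζ = 0.76: √(3.6K_p) = 5.7/(2·0.76) = 3.75, so K_p = 14.06/3.6 = 3.91.

K_p = 3.91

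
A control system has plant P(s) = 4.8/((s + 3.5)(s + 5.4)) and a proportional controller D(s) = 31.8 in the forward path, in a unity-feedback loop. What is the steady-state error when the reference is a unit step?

The loop is type 0. Static position error constant K_pos = D(0)·P(0) = 31.8·0.254 = 8.076.
Steady-state error to a unit step: e_ss = 1/(1+K_pos) = 1/9.076 = 0.11.

0.11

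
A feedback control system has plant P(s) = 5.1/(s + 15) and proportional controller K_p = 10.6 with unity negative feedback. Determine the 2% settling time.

Closed-loop transfer function: T(s) = K_p·P(s)/(1 + K_p·P(s)) = 54.06/(s + 15 + 54.06) = 54.06/(s + 69.06).
Time constant τ = 1/69.06 = 0.01448 s, so the 2% settling time is about 4τ = 0.0579 s.

T_s ≈ 0.0579 s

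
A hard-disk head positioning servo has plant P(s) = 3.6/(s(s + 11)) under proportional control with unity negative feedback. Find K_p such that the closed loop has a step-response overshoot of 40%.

From %OS = 100·exp(−πζ/√(1−ζ²)) = 40%, ζ = −ln(0.4)/√(π²+ln²(0.4)) = 0.28.
Characteristic equation s² + 11s + 3.6K_p = 0 gives ζ = 11/(2√(3.6K_p)).
Setting ζ = 0.28: √(3.6K_p) = 11/(2·0.28) = 19.64, so K_p = 385.8/3.6 = 107.

K_p = 107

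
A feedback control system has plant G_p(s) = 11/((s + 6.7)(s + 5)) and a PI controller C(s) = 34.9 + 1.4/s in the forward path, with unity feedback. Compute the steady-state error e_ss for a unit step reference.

The open loop C(s)G_p(s) has a pole at the origin (type 1), so the static position error constant is infinite and e_ss = 1/(1+∞) = 0.

0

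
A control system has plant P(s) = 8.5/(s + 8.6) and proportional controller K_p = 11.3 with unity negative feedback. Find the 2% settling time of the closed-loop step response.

T_s ≈ 0.0382 s

Closed-loop transfer function: T(s) = K_p·P(s)/(1 + K_p·P(s)) = 96.05/(s + 8.6 + 96.05) = 96.05/(s + 104.7).
Time constant τ = 1/104.7 = 0.009556 s, so the 2% settling time is about 4τ = 0.0382 s.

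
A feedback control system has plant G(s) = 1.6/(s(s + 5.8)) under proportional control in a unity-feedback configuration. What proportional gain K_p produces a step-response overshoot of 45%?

K_p = 86.6

From %OS = 100·exp(−πζ/√(1−ζ²)) = 45%, ζ = −ln(0.45)/√(π²+ln²(0.45)) = 0.2463.
Characteristic equation s² + 5.8s + 1.6K_p = 0 gives ζ = 5.8/(2√(1.6K_p)).
Setting ζ = 0.2463: √(1.6K_p) = 5.8/(2·0.2463) = 11.77, so K_p = 138.6/1.6 = 86.6.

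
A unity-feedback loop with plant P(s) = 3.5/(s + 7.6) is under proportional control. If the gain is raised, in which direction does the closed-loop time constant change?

Closed-loop pole is at s = −(7.6+K_p·3.5); larger K_p moves it further left, so τ = 1/(7.6+K_p·3.5) decreases.

decrease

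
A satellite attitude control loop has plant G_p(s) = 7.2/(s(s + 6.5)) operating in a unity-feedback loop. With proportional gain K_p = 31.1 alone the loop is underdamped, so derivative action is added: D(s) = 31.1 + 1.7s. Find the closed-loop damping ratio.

ζ = 0.626

Forward path: (31.1 + 1.7s)·7.2/(s(s+6.5)). The closed-loop characteristic equation is s² + (6.5 + 7.2·1.7)s + 7.2·31.1 = 0.
That is s² + 18.74s + 223.9 = 0, so ω_n = 14.96 rad/s and ζ = 18.74/(2·14.96) = 0.6262.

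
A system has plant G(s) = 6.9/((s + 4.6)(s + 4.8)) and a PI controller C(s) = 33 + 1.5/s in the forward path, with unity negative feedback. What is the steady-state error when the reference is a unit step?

The open loop C(s)G(s) has a pole at the origin (type 1), so the static position error constant is infinite and e_ss = 1/(1+∞) = 0.

0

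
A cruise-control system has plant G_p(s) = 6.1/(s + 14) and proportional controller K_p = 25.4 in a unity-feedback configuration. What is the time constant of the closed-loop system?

τ = 0.00592 s

Closed-loop transfer function: T(s) = K_p·G_p(s)/(1 + K_p·G_p(s)) = 154.9/(s + 14 + 154.9) = 154.9/(s + 168.9).
Time constant τ = 1/168.9 = 0.00592 s.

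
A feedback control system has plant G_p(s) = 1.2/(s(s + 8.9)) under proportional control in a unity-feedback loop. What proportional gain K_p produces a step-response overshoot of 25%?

K_p = 101

From %OS = 100·exp(−πζ/√(1−ζ²)) = 25%, ζ = −ln(0.25)/√(π²+ln²(0.25)) = 0.4037.
Characteristic equation s² + 8.9s + 1.2K_p = 0 gives ζ = 8.9/(2√(1.2K_p)).
Setting ζ = 0.4037: √(1.2K_p) = 8.9/(2·0.4037) = 11.02, so K_p = 121.5/1.2 = 101.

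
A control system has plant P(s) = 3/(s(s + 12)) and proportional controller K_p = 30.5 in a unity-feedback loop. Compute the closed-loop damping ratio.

ζ = 0.627

The closed-loop denominator is s(s+12) + 30.5·3 = s² + 12s + 91.5.
Matching s² + 2ζω_n s + ω_n²: ω_n = √91.5 = 9.566 rad/s and 2ζω_n = 12, so ζ = 12/(2·9.566) = 0.627.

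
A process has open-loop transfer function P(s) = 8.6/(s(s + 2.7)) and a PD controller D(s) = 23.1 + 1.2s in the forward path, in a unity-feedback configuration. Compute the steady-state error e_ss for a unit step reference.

0

The open loop D(s)P(s) has a pole at the origin (type 1), so the static position error constant is infinite and e_ss = 1/(1+∞) = 0.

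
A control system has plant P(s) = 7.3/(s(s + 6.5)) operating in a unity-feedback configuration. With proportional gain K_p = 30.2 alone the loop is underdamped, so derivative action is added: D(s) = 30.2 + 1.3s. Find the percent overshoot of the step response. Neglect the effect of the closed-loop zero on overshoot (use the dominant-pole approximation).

Forward path: (30.2 + 1.3s)·7.3/(s(s+6.5)). The closed-loop characteristic equation is s² + (6.5 + 7.3·1.3)s + 7.3·30.2 = 0.
That is s² + 15.99s + 220.5 = 0, so ω_n = 14.85 rad/s and ζ = 15.99/(2·14.85) = 0.5385.
%OS = 100·exp(−πζ/√(1−ζ²)) = 13.4%.

13.4%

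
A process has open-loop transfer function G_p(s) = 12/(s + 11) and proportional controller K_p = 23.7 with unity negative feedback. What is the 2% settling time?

T_s ≈ 0.0135 s

Closed-loop transfer function: T(s) = K_p·G_p(s)/(1 + K_p·G_p(s)) = 284.4/(s + 11 + 284.4) = 284.4/(s + 295.4).
Time constant τ = 1/295.4 = 0.003385 s, so the 2% settling time is about 4τ = 0.0135 s.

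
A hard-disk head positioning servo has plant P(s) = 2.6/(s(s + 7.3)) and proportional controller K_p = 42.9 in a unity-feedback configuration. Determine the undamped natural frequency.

1 + K_p·P(s) = 0 gives s² + 7.3s + 111.5 = 0.
So ω_n² = 111.5 ⇒ ω_n = 10.56 rad/s, and ζ = 7.3/(2ω_n) = 0.346.

ω_n = 10.6 rad/s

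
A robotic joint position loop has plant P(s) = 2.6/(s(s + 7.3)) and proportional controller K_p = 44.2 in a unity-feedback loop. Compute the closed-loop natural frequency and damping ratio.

ω_n = 10.7 rad/s, ζ = 0.34

The closed-loop denominator is s(s+7.3) + 44.2·2.6 = s² + 7.3s + 114.9.
Matching s² + 2ζω_n s + ω_n²: ω_n = √114.9 = 10.72 rad/s and 2ζω_n = 7.3, so ζ = 7.3/(2·10.72) = 0.34.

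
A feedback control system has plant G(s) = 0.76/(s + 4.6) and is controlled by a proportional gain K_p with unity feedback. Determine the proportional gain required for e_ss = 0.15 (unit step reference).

K_p = 34.3

The loop is type 0, so e_ss(step) = 1/(1 + K_pos) with K_pos = K_p·G(0).
G(0) = 0.1652. Require 1/(1 + K_p·0.1652) = 0.15, so 1 + 0.1652·K_p = 6.667.
K_p = (6.667 − 1)/0.1652 = 34.3.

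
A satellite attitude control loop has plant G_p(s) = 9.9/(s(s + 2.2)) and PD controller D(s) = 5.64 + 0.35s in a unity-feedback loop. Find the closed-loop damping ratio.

Forward path: (5.64 + 0.35s)·9.9/(s(s+2.2)). The closed-loop characteristic equation is s² + (2.2 + 9.9·0.35)s + 9.9·5.64 = 0.
That is s² + 5.665s + 55.84 = 0, so ω_n = 7.472 rad/s and ζ = 5.665/(2·7.472) = 0.3791.

ζ = 0.379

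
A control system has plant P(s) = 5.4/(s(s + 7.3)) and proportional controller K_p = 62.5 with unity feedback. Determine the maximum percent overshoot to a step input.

From 1 + K_pP(s) = 0: s² + 7.3s + 337.5 = 0 ⇒ ω_n = 18.37, ζ = 0.1987.
%OS = 100·exp(−πζ/√(1−ζ²)) = 100·exp(−π·0.1987/√0.9605) = 52.9%.

52.9%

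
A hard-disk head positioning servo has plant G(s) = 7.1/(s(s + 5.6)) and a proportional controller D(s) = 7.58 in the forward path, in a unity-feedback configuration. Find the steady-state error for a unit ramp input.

0.104

The loop has one pole at the origin (type 1). Velocity error constant K_v = lim_{s→0} s·D(s)G(s) = 7.58·7.1/5.6 = 9.61.
Steady-state error to a unit ramp: e_ss = 1/K_v = 0.104.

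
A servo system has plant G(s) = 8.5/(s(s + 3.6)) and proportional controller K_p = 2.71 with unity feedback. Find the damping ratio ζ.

ζ = 0.375

The closed-loop denominator is s(s+3.6) + 2.71·8.5 = s² + 3.6s + 23.04.
Matching s² + 2ζω_n s + ω_n²: ω_n = √23.04 = 4.799 rad/s and 2ζω_n = 3.6, so ζ = 3.6/(2·4.799) = 0.375.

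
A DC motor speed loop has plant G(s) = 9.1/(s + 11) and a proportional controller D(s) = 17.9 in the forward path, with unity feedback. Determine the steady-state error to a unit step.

0.0633

The loop is type 0. Static position error constant K_pos = D(0)·G(0) = 17.9·0.8273 = 14.81.
Steady-state error to a unit step: e_ss = 1/(1+K_pos) = 1/15.81 = 0.0633.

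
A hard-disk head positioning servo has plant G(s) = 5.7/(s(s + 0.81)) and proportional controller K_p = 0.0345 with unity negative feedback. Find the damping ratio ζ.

ζ = 0.913

The closed-loop denominator is s(s+0.81) + 0.0345·5.7 = s² + 0.81s + 0.1967.
So ω_n² = 0.1967 ⇒ ω_n = 0.4435 rad/s, and ζ = 0.81/(2ω_n) = 0.913.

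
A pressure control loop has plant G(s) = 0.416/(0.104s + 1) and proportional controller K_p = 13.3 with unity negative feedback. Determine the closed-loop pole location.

s = -62.82

Closed loop: T(s) = K_p·G/(1+K_p·G) = 5.533/(0.104s + 1 + 5.533), with pole at s = −(1 + 5.533)/0.104 = −62.82.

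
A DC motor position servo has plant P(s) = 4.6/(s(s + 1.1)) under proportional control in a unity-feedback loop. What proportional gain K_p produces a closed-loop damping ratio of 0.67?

K_p = 0.146

Closed-loop characteristic equation: s² + 1.1s + K_p·4.6 = 0.
So ω_n = √(4.6K_p) and 2ζω_n = 1.1, giving ζ = 1.1/(2√(4.6K_p)).
Setting ζ = 0.67: √(4.6K_p) = 1.1/(2·0.67) = 0.8209, so K_p = 0.6739/4.6 = 0.146.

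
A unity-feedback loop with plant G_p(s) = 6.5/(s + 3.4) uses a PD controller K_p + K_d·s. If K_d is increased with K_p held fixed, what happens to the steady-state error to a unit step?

unchanged

K_d affects only the transient (the s-coefficient); the DC loop gain, and hence e_ss, depends only on K_p.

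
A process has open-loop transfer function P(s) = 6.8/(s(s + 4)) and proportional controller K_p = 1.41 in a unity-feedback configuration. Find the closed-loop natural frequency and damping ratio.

With unity feedback the closed-loop characteristic equation is s² + 4s + 1.41·6.8 = s² + 4s + 9.588 = 0.
Matching s² + 2ζω_n s + ω_n²: ω_n = √9.588 = 3.096 rad/s and 2ζω_n = 4, so ζ = 4/(2·3.096) = 0.646.

ω_n = 3.1 rad/s, ζ = 0.646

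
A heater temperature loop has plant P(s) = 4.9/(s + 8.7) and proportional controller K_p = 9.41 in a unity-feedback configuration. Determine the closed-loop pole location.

Closed-loop transfer function: T(s) = K_p·P(s)/(1 + K_p·P(s)) = 46.11/(s + 8.7 + 46.11) = 46.11/(s + 54.81).
The closed-loop pole is at s = −54.81.

s = -54.81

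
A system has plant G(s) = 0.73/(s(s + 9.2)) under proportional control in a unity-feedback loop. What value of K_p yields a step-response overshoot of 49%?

From %OS = 100·exp(−πζ/√(1−ζ²)) = 49%, ζ = −ln(0.49)/√(π²+ln²(0.49)) = 0.2214.
Characteristic equation s² + 9.2s + 0.73K_p = 0 gives ζ = 9.2/(2√(0.73K_p)).
Setting ζ = 0.2214: √(0.73K_p) = 9.2/(2·0.2214) = 20.77, so K_p = 431.6/0.73 = 591.

K_p = 591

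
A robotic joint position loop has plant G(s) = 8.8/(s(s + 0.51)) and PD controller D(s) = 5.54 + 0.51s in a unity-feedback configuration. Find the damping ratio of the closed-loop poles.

Forward path: (5.54 + 0.51s)·8.8/(s(s+0.51)). The closed-loop characteristic equation is s² + (0.51 + 8.8·0.51)s + 8.8·5.54 = 0.
That is s² + 4.998s + 48.75 = 0, so ω_n = 6.982 rad/s and ζ = 4.998/(2·6.982) = 0.3579.

ζ = 0.358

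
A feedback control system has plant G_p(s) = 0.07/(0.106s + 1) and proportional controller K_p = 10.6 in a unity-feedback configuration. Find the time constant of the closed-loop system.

τ = 0.0608 s

Closed loop: T(s) = K_p·G_p/(1+K_p·G_p) = 0.742/(0.106s + 1 + 0.742), with pole at s = −(1 + 0.742)/0.106 = −16.43.
Closed-loop time constant τ = 1/16.43 = 0.0608 s.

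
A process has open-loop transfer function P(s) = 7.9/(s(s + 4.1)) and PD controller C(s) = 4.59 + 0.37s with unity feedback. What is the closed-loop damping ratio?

ζ = 0.583

Forward path: (4.59 + 0.37s)·7.9/(s(s+4.1)). The closed-loop characteristic equation is s² + (4.1 + 7.9·0.37)s + 7.9·4.59 = 0.
That is s² + 7.023s + 36.26 = 0, so ω_n = 6.022 rad/s and ζ = 7.023/(2·6.022) = 0.5831.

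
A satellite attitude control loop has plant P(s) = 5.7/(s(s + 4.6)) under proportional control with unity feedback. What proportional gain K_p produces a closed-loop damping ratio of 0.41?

K_p = 5.52

Closed-loop characteristic equation: s² + 4.6s + K_p·5.7 = 0.
So ω_n = √(5.7K_p) and 2ζω_n = 4.6, giving ζ = 4.6/(2√(5.7K_p)).
Setting ζ = 0.41: √(5.7K_p) = 4.6/(2·0.41) = 5.61, so K_p = 31.47/5.7 = 5.52.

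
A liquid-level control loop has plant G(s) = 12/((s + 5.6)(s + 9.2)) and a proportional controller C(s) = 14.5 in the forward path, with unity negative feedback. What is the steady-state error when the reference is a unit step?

0.228

The loop is type 0. Static position error constant K_pos = C(0)·G(0) = 14.5·0.2329 = 3.377.
Steady-state error to a unit step: e_ss = 1/(1+K_pos) = 1/4.377 = 0.228.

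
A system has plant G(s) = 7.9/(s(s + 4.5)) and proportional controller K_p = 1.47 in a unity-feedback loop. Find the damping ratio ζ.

ζ = 0.66

The closed-loop denominator is s(s+4.5) + 1.47·7.9 = s² + 4.5s + 11.61.
So ω_n² = 11.61 ⇒ ω_n = 3.408 rad/s, and ζ = 4.5/(2ω_n) = 0.66.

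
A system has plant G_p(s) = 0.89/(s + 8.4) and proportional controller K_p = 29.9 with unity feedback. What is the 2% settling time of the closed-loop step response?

T_s ≈ 0.114 s

Closed-loop transfer function: T(s) = K_p·G_p(s)/(1 + K_p·G_p(s)) = 26.61/(s + 8.4 + 26.61) = 26.61/(s + 35.01).
Time constant τ = 1/35.01 = 0.02856 s, so the 2% settling time is about 4τ = 0.114 s.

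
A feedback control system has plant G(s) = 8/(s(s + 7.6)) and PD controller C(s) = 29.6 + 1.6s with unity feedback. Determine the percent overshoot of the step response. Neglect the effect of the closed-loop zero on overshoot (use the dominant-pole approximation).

Forward path: (29.6 + 1.6s)·8/(s(s+7.6)). The closed-loop characteristic equation is s² + (7.6 + 8·1.6)s + 8·29.6 = 0.
That is s² + 20.4s + 236.8 = 0, so ω_n = 15.39 rad/s and ζ = 20.4/(2·15.39) = 0.6628.
%OS = 100·exp(−πζ/√(1−ζ²)) = 6.2%.

6.2%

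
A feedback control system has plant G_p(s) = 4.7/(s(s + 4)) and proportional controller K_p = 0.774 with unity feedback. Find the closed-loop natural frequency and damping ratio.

ω_n = 1.91 rad/s, ζ = 1.05

1 + K_p·G_p(s) = 0 gives s² + 4s + 3.638 = 0.
So ω_n² = 3.638 ⇒ ω_n = 1.907 rad/s, and ζ = 4/(2ω_n) = 1.05.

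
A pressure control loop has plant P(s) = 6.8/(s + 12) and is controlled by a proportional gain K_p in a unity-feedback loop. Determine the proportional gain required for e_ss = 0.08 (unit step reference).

For a type-0 loop with proportional control, e_ss = 1/(1 + K_p·P(0)).
P(0) = 0.5667. Require 1/(1 + K_p·0.5667) = 0.08, so 1 + 0.5667·K_p = 12.5.
K_p = (12.5 − 1)/0.5667 = 20.3.

K_p = 20.3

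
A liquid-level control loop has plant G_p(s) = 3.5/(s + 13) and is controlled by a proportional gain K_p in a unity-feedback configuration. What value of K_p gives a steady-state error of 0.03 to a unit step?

K_p = 120

For a type-0 loop with proportional control, e_ss = 1/(1 + K_p·G_p(0)).
G_p(0) = 0.2692. Require 1/(1 + K_p·0.2692) = 0.03, so 1 + 0.2692·K_p = 33.33.
K_p = (33.33 − 1)/0.2692 = 120.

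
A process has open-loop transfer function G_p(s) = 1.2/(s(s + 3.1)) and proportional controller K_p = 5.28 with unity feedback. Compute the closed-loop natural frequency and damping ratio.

ω_n = 2.52 rad/s, ζ = 0.616

1 + K_p·G_p(s) = 0 gives s² + 3.1s + 6.336 = 0.
Matching s² + 2ζω_n s + ω_n²: ω_n = √6.336 = 2.517 rad/s and 2ζω_n = 3.1, so ζ = 3.1/(2·2.517) = 0.616.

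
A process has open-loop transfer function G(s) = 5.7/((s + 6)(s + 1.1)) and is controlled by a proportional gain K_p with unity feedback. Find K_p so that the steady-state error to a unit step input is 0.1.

K_p = 10.4

Steady-state error for a unit step on this type-0 loop is 1/(1 + K_p·G(0)).
G(0) = 0.8636. Require 1/(1 + K_p·0.8636) = 0.1, so 1 + 0.8636·K_p = 10.
K_p = (10 − 1)/0.8636 = 10.4.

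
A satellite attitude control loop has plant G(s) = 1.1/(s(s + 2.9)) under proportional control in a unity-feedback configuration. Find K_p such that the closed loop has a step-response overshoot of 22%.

K_p = 10.1

From %OS = 100·exp(−πζ/√(1−ζ²)) = 22%, ζ = −ln(0.22)/√(π²+ln²(0.22)) = 0.4342.
Characteristic equation s² + 2.9s + 1.1K_p = 0 gives ζ = 2.9/(2√(1.1K_p)).
Setting ζ = 0.4342: √(1.1K_p) = 2.9/(2·0.4342) = 3.34, so K_p = 11.15/1.1 = 10.1.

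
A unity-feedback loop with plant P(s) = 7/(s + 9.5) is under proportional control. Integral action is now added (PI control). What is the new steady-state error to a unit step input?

0

Adding integral action puts a pole at s = 0 in the forward path, raising the system type to 1; a type-1 loop has zero steady-state error to a step.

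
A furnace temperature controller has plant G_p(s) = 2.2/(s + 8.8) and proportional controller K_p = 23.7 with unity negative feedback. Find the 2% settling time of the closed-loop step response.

T_s ≈ 0.0656 s

Closed-loop transfer function: T(s) = K_p·G_p(s)/(1 + K_p·G_p(s)) = 52.14/(s + 8.8 + 52.14) = 52.14/(s + 60.94).
Time constant τ = 1/60.94 = 0.01641 s, so the 2% settling time is about 4τ = 0.0656 s.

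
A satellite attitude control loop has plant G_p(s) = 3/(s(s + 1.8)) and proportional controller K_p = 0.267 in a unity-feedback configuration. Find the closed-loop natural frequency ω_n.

ω_n = 0.895 rad/s

With unity feedback the closed-loop characteristic equation is s² + 1.8s + 0.267·3 = s² + 1.8s + 0.801 = 0.
So ω_n² = 0.801 ⇒ ω_n = 0.895 rad/s, and ζ = 1.8/(2ω_n) = 1.01.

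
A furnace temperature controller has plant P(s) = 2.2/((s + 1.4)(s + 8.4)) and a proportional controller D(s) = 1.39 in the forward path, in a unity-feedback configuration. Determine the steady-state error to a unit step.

The loop is type 0. Static position error constant K_pos = D(0)·P(0) = 1.39·0.1871 = 0.26.
Steady-state error to a unit step: e_ss = 1/(1+K_pos) = 1/1.26 = 0.794.

0.794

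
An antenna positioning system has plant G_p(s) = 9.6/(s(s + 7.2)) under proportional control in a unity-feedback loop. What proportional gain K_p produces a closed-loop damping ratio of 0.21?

Closed-loop characteristic equation: s² + 7.2s + K_p·9.6 = 0.
So ω_n = √(9.6K_p) and 2ζω_n = 7.2, giving ζ = 7.2/(2√(9.6K_p)).
Setting ζ = 0.21: √(9.6K_p) = 7.2/(2·0.21) = 17.14, so K_p = 293.9/9.6 = 30.6.

K_p = 30.6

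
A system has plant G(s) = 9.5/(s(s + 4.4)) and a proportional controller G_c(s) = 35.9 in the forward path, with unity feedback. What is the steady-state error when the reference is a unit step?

0

The open loop G_c(s)G(s) has a pole at the origin (type 1), so the static position error constant is infinite and e_ss = 1/(1+∞) = 0.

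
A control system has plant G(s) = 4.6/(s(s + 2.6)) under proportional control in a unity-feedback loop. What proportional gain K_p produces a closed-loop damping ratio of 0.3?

Closed-loop characteristic equation: s² + 2.6s + K_p·4.6 = 0.
So ω_n = √(4.6K_p) and 2ζω_n = 2.6, giving ζ = 2.6/(2√(4.6K_p)).
Setting ζ = 0.3: √(4.6K_p) = 2.6/(2·0.3) = 4.333, so K_p = 18.78/4.6 = 4.08.

K_p = 4.08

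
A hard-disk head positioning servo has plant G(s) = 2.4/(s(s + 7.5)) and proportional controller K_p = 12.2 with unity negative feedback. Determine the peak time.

T_p = 0.805 s

The closed-loop denominator s² + 7.5s + 29.28 gives ω_n = √29.28 = 5.411 and ζ = 7.5/(2ω_n) = 0.693.
Damped frequency ω_d = ω_n√(1−ζ²) = 3.901 rad/s, so peak time T_p = π/ω_d = 0.805 s.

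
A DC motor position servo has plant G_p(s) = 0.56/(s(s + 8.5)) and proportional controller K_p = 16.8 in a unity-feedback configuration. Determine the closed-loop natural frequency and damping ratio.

1 + K_p·G_p(s) = 0 gives s² + 8.5s + 9.408 = 0.
So ω_n² = 9.408 ⇒ ω_n = 3.067 rad/s, and ζ = 8.5/(2ω_n) = 1.39.

ω_n = 3.07 rad/s, ζ = 1.39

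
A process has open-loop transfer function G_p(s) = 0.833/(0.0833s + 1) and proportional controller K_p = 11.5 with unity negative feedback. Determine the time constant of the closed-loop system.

τ = 0.00787 s

Closed loop: T(s) = K_p·G_p/(1+K_p·G_p) = 9.579/(0.0833s + 1 + 9.579), with pole at s = −(1 + 9.579)/0.0833 = −127.
Closed-loop time constant τ = 1/127 = 0.00787 s.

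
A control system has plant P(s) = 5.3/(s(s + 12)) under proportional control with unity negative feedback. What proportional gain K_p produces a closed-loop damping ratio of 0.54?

K_p = 23.3

Closed-loop characteristic equation: s² + 12s + K_p·5.3 = 0.
So ω_n = √(5.3K_p) and 2ζω_n = 12, giving ζ = 12/(2√(5.3K_p)).
Setting ζ = 0.54: √(5.3K_p) = 12/(2·0.54) = 11.11, so K_p = 123.5/5.3 = 23.3.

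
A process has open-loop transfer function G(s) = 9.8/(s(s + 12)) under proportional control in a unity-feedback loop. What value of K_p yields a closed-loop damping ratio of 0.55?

Closed-loop characteristic equation: s² + 12s + K_p·9.8 = 0.
So ω_n = √(9.8K_p) and 2ζω_n = 12, giving ζ = 12/(2√(9.8K_p)).
Setting ζ = 0.55: √(9.8K_p) = 12/(2·0.55) = 10.91, so K_p = 119/9.8 = 12.1.

K_p = 12.1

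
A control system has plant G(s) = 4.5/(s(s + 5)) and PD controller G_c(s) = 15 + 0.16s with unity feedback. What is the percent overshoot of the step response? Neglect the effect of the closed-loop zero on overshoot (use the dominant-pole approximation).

31.1%

Forward path: (15 + 0.16s)·4.5/(s(s+5)). The closed-loop characteristic equation is s² + (5 + 4.5·0.16)s + 4.5·15 = 0.
That is s² + 5.72s + 67.5 = 0, so ω_n = 8.216 rad/s and ζ = 5.72/(2·8.216) = 0.3481.
%OS = 100·exp(−πζ/√(1−ζ²)) = 31.1%.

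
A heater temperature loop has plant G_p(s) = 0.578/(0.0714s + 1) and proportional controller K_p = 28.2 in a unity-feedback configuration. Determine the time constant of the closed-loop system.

τ = 0.00413 s

Closed loop: T(s) = K_p·G_p/(1+K_p·G_p) = 16.3/(0.0714s + 1 + 16.3), with pole at s = −(1 + 16.3)/0.0714 = −242.3.
Closed-loop time constant τ = 1/242.3 = 0.00413 s.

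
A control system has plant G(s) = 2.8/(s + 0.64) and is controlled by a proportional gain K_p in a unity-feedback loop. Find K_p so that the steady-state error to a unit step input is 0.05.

The loop is type 0, so e_ss(step) = 1/(1 + K_pos) with K_pos = K_p·G(0).
G(0) = 4.375. Require 1/(1 + K_p·4.375) = 0.05, so 1 + 4.375·K_p = 20.
K_p = (20 − 1)/4.375 = 4.34.

K_p = 4.34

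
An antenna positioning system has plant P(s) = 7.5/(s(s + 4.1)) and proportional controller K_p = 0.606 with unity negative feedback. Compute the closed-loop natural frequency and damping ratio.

The closed-loop denominator is s(s+4.1) + 0.606·7.5 = s² + 4.1s + 4.545.
So ω_n² = 4.545 ⇒ ω_n = 2.132 rad/s, and ζ = 4.1/(2ω_n) = 0.962.

ω_n = 2.13 rad/s, ζ = 0.962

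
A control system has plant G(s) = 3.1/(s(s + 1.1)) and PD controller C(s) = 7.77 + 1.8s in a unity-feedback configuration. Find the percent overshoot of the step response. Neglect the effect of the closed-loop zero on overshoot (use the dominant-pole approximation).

Forward path: (7.77 + 1.8s)·3.1/(s(s+1.1)). The closed-loop characteristic equation is s² + (1.1 + 3.1·1.8)s + 3.1·7.77 = 0.
That is s² + 6.68s + 24.09 = 0, so ω_n = 4.908 rad/s and ζ = 6.68/(2·4.908) = 0.6805.
%OS = 100·exp(−πζ/√(1−ζ²)) = 5.4%.

5.4%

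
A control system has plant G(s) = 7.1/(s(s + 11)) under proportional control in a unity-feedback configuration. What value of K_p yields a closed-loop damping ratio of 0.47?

Closed-loop characteristic equation: s² + 11s + K_p·7.1 = 0.
So ω_n = √(7.1K_p) and 2ζω_n = 11, giving ζ = 11/(2√(7.1K_p)).
Setting ζ = 0.47: √(7.1K_p) = 11/(2·0.47) = 11.7, so K_p = 136.9/7.1 = 19.3.

K_p = 19.3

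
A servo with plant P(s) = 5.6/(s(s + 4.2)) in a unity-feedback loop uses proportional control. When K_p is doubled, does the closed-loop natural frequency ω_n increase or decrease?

ω_n = √(5.6·K_p), which grows with K_p.

increase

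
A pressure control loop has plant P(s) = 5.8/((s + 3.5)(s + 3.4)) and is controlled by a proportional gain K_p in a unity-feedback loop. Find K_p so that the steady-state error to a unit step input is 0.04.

The loop is type 0, so e_ss(step) = 1/(1 + K_pos) with K_pos = K_p·P(0).
P(0) = 0.4874. Require 1/(1 + K_p·0.4874) = 0.04, so 1 + 0.4874·K_p = 25.
K_p = (25 − 1)/0.4874 = 49.2.

K_p = 49.2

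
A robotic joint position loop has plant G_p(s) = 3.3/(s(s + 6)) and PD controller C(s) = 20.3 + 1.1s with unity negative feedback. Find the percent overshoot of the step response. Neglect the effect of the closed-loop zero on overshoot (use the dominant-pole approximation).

Forward path: (20.3 + 1.1s)·3.3/(s(s+6)). The closed-loop characteristic equation is s² + (6 + 3.3·1.1)s + 3.3·20.3 = 0.
That is s² + 9.63s + 66.99 = 0, so ω_n = 8.185 rad/s and ζ = 9.63/(2·8.185) = 0.5883.
%OS = 100·exp(−πζ/√(1−ζ²)) = 10.2%.

10.2%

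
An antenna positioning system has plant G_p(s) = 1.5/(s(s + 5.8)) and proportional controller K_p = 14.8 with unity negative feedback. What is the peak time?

Closed-loop characteristic equation: s² + 5.8s + 22.2 = 0, so ω_n = 4.712 rad/s and ζ = 5.8/(2·4.712) = 0.6155.
Damped frequency ω_d = ω_n√(1−ζ²) = 3.713 rad/s, so peak time T_p = π/ω_d = 0.846 s.

T_p = 0.846 s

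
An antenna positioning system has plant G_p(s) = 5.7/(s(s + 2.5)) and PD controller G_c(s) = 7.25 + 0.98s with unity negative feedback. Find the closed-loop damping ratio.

Forward path: (7.25 + 0.98s)·5.7/(s(s+2.5)). The closed-loop characteristic equation is s² + (2.5 + 5.7·0.98)s + 5.7·7.25 = 0.
That is s² + 8.086s + 41.33 = 0, so ω_n = 6.428 rad/s and ζ = 8.086/(2·6.428) = 0.6289.

ζ = 0.629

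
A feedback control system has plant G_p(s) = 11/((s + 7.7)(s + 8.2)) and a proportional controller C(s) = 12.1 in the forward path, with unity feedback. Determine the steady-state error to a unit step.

The loop is type 0. Static position error constant K_pos = C(0)·G_p(0) = 12.1·0.1742 = 2.108.
Steady-state error to a unit step: e_ss = 1/(1+K_pos) = 1/3.108 = 0.322.

0.322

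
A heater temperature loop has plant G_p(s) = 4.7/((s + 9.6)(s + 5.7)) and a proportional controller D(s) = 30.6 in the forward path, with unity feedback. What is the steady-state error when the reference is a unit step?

0.276

The loop is type 0. Static position error constant K_pos = D(0)·G_p(0) = 30.6·0.08589 = 2.628.
Steady-state error to a unit step: e_ss = 1/(1+K_pos) = 1/3.628 = 0.276.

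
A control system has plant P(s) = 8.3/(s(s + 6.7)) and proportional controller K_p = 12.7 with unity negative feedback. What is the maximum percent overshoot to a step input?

Closed-loop characteristic equation: s² + 6.7s + 105.4 = 0, so ω_n = 10.27 rad/s and ζ = 6.7/(2·10.27) = 0.3263.
%OS = 100·exp(−πζ/√(1−ζ²)) = 100·exp(−π·0.3263/√0.8935) = 33.8%.

33.8%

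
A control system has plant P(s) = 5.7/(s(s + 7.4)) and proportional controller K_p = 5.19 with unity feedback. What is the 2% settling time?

From 1 + K_pP(s) = 0: s² + 7.4s + 29.58 = 0 ⇒ ω_n = 5.439, ζ = 0.6803.
2% settling time T_s ≈ 4/(ζω_n) = 4/3.7 = 1.08 s.

T_s ≈ 1.08 s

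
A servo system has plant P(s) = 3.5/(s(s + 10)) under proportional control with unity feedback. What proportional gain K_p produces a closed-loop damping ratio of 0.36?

Closed-loop characteristic equation: s² + 10s + K_p·3.5 = 0.
So ω_n = √(3.5K_p) and 2ζω_n = 10, giving ζ = 10/(2√(3.5K_p)).
Setting ζ = 0.36: √(3.5K_p) = 10/(2·0.36) = 13.89, so K_p = 192.9/3.5 = 55.1.

K_p = 55.1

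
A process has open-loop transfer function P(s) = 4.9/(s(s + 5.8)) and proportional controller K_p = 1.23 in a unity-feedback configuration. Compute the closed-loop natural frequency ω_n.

ω_n = 2.45 rad/s

With unity feedback the closed-loop characteristic equation is s² + 5.8s + 1.23·4.9 = s² + 5.8s + 6.027 = 0.
So ω_n² = 6.027 ⇒ ω_n = 2.455 rad/s, and ζ = 5.8/(2ω_n) = 1.18.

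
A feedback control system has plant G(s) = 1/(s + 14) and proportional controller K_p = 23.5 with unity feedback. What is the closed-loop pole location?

Closed-loop transfer function: T(s) = K_p·G(s)/(1 + K_p·G(s)) = 23.5/(s + 14 + 23.5) = 23.5/(s + 37.5).
The closed-loop pole is at s = −37.5.

s = -37.5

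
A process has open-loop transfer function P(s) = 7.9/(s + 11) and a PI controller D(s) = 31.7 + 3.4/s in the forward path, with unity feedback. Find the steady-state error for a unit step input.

The open loop D(s)P(s) has a pole at the origin (type 1), so the static position error constant is infinite and e_ss = 1/(1+∞) = 0.

0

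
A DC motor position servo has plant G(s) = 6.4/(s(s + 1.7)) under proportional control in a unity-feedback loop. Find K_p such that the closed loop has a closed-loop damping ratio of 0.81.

K_p = 0.172

Closed-loop characteristic equation: s² + 1.7s + K_p·6.4 = 0.
So ω_n = √(6.4K_p) and 2ζω_n = 1.7, giving ζ = 1.7/(2√(6.4K_p)).
Setting ζ = 0.81: √(6.4K_p) = 1.7/(2·0.81) = 1.049, so K_p = 1.101/6.4 = 0.172.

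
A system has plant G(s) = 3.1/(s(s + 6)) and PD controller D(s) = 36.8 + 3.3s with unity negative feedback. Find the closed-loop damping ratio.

ζ = 0.76

Forward path: (36.8 + 3.3s)·3.1/(s(s+6)). The closed-loop characteristic equation is s² + (6 + 3.1·3.3)s + 3.1·36.8 = 0.
That is s² + 16.23s + 114.1 = 0, so ω_n = 10.68 rad/s and ζ = 16.23/(2·10.68) = 0.7598.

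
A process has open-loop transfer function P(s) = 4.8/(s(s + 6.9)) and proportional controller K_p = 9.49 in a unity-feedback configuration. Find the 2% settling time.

Closed-loop characteristic equation: s² + 6.9s + 45.55 = 0, so ω_n = 6.749 rad/s and ζ = 6.9/(2·6.749) = 0.5112.
2% settling time T_s ≈ 4/(ζω_n) = 4/3.45 = 1.16 s.

T_s ≈ 1.16 s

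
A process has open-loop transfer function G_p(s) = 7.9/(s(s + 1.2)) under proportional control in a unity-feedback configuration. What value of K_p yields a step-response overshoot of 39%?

K_p = 0.553

From %OS = 100·exp(−πζ/√(1−ζ²)) = 39%, ζ = −ln(0.39)/√(π²+ln²(0.39)) = 0.2871.
Characteristic equation s² + 1.2s + 7.9K_p = 0 gives ζ = 1.2/(2√(7.9K_p)).
Setting ζ = 0.2871: √(7.9K_p) = 1.2/(2·0.2871) = 2.09, so K_p = 4.367/7.9 = 0.553.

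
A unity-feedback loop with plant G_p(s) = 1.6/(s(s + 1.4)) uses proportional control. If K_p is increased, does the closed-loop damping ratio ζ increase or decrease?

decrease

ζ = 1.4/(2√(1.6K_p)); increasing K_p raises the denominator, so ζ falls.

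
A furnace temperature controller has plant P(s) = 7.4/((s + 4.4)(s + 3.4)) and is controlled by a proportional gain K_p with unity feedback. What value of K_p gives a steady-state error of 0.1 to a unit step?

K_p = 18.2

For a type-0 loop with proportional control, e_ss = 1/(1 + K_p·P(0)).
P(0) = 0.4947. Require 1/(1 + K_p·0.4947) = 0.1, so 1 + 0.4947·K_p = 10.
K_p = (10 − 1)/0.4947 = 18.2.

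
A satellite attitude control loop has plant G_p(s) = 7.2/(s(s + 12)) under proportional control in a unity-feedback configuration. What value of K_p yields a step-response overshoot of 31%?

From %OS = 100·exp(−πζ/√(1−ζ²)) = 31%, ζ = −ln(0.31)/√(π²+ln²(0.31)) = 0.3493.
Characteristic equation s² + 12s + 7.2K_p = 0 gives ζ = 12/(2√(7.2K_p)).
Setting ζ = 0.3493: √(7.2K_p) = 12/(2·0.3493) = 17.18, so K_p = 295/7.2 = 41.

K_p = 41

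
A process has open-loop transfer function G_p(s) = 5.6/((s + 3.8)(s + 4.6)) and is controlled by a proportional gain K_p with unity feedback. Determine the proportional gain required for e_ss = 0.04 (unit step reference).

For a type-0 loop with proportional control, e_ss = 1/(1 + K_p·G_p(0)).
G_p(0) = 0.3204. Require 1/(1 + K_p·0.3204) = 0.04, so 1 + 0.3204·K_p = 25.
K_p = (25 − 1)/0.3204 = 74.9.

K_p = 74.9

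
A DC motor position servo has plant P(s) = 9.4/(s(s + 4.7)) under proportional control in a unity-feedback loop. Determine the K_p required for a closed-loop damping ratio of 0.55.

Closed-loop characteristic equation: s² + 4.7s + K_p·9.4 = 0.
So ω_n = √(9.4K_p) and 2ζω_n = 4.7, giving ζ = 4.7/(2√(9.4K_p)).
Setting ζ = 0.55: √(9.4K_p) = 4.7/(2·0.55) = 4.273, so K_p = 18.26/9.4 = 1.94.

K_p = 1.94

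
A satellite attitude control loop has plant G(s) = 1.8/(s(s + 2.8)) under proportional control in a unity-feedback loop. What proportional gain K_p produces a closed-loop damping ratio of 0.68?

K_p = 2.35

Closed-loop characteristic equation: s² + 2.8s + K_p·1.8 = 0.
So ω_n = √(1.8K_p) and 2ζω_n = 2.8, giving ζ = 2.8/(2√(1.8K_p)).
Setting ζ = 0.68: √(1.8K_p) = 2.8/(2·0.68) = 2.059, so K_p = 4.239/1.8 = 2.35.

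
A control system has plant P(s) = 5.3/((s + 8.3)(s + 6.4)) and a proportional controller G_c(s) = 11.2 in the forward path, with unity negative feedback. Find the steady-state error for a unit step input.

The loop is type 0. Static position error constant K_pos = G_c(0)·P(0) = 11.2·0.09977 = 1.117.
Steady-state error to a unit step: e_ss = 1/(1+K_pos) = 1/2.117 = 0.472.

0.472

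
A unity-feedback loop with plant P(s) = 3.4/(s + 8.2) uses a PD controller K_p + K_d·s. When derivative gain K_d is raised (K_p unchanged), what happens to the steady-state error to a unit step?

K_d affects only the transient (the s-coefficient); the DC loop gain, and hence e_ss, depends only on K_p.

unchanged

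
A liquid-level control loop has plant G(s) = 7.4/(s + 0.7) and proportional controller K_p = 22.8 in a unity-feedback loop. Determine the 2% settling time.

Closed-loop transfer function: T(s) = K_p·G(s)/(1 + K_p·G(s)) = 168.7/(s + 0.7 + 168.7) = 168.7/(s + 169.4).
Time constant τ = 1/169.4 = 0.005902 s, so the 2% settling time is about 4τ = 0.0236 s.

T_s ≈ 0.0236 s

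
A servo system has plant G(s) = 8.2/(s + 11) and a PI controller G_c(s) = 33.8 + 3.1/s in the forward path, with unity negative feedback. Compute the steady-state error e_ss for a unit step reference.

The open loop G_c(s)G(s) has a pole at the origin (type 1), so the static position error constant is infinite and e_ss = 1/(1+∞) = 0.

0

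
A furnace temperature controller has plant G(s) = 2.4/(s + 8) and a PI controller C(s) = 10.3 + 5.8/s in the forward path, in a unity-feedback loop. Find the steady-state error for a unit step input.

0

The open loop C(s)G(s) has a pole at the origin (type 1), so the static position error constant is infinite and e_ss = 1/(1+∞) = 0.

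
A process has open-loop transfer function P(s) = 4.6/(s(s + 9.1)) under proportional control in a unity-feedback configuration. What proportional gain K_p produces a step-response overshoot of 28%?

K_p = 31.9

From %OS = 100·exp(−πζ/√(1−ζ²)) = 28%, ζ = −ln(0.28)/√(π²+ln²(0.28)) = 0.3755.
Characteristic equation s² + 9.1s + 4.6K_p = 0 gives ζ = 9.1/(2√(4.6K_p)).
Setting ζ = 0.3755: √(4.6K_p) = 9.1/(2·0.3755) = 12.12, so K_p = 146.8/4.6 = 31.9.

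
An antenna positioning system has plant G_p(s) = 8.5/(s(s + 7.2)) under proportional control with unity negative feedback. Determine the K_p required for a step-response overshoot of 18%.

From %OS = 100·exp(−πζ/√(1−ζ²)) = 18%, ζ = −ln(0.18)/√(π²+ln²(0.18)) = 0.4791.
Characteristic equation s² + 7.2s + 8.5K_p = 0 gives ζ = 7.2/(2√(8.5K_p)).
Setting ζ = 0.4791: √(8.5K_p) = 7.2/(2·0.4791) = 7.514, so K_p = 56.46/8.5 = 6.64.

K_p = 6.64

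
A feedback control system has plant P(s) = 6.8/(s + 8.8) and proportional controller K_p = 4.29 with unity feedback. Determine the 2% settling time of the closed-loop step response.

Closed-loop transfer function: T(s) = K_p·P(s)/(1 + K_p·P(s)) = 29.17/(s + 8.8 + 29.17) = 29.17/(s + 37.97).
Time constant τ = 1/37.97 = 0.02634 s, so the 2% settling time is about 4τ = 0.105 s.

T_s ≈ 0.105 s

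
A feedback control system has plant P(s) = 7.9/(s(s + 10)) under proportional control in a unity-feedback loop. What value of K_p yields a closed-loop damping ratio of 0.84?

Closed-loop characteristic equation: s² + 10s + K_p·7.9 = 0.
So ω_n = √(7.9K_p) and 2ζω_n = 10, giving ζ = 10/(2√(7.9K_p)).
Setting ζ = 0.84: √(7.9K_p) = 10/(2·0.84) = 5.952, so K_p = 35.43/7.9 = 4.48.

K_p = 4.48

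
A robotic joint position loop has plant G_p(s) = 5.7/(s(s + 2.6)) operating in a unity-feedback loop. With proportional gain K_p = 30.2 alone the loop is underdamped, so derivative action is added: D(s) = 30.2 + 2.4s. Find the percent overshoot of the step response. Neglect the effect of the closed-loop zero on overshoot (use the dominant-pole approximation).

Forward path: (30.2 + 2.4s)·5.7/(s(s+2.6)). The closed-loop characteristic equation is s² + (2.6 + 5.7·2.4)s + 5.7·30.2 = 0.
That is s² + 16.28s + 172.1 = 0, so ω_n = 13.12 rad/s and ζ = 16.28/(2·13.12) = 0.6204.
%OS = 100·exp(−πζ/√(1−ζ²)) = 8.33%.

8.33%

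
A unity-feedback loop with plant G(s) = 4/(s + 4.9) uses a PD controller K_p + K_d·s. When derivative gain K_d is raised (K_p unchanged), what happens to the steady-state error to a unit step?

unchanged

At s = 0 the derivative term contributes nothing: C(0) = K_p regardless of K_d, so K_pos = K_p·G(0) and e_ss are unchanged.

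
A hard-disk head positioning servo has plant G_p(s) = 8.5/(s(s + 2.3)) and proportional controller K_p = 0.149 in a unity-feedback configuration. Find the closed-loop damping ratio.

The closed-loop denominator is s(s+2.3) + 0.149·8.5 = s² + 2.3s + 1.266.
So ω_n² = 1.266 ⇒ ω_n = 1.125 rad/s, and ζ = 2.3/(2ω_n) = 1.02.

ζ = 1.02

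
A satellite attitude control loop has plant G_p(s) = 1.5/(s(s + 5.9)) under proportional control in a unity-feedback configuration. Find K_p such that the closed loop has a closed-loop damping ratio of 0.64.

K_p = 14.2

Closed-loop characteristic equation: s² + 5.9s + K_p·1.5 = 0.
So ω_n = √(1.5K_p) and 2ζω_n = 5.9, giving ζ = 5.9/(2√(1.5K_p)).
Setting ζ = 0.64: √(1.5K_p) = 5.9/(2·0.64) = 4.609, so K_p = 21.25/1.5 = 14.2.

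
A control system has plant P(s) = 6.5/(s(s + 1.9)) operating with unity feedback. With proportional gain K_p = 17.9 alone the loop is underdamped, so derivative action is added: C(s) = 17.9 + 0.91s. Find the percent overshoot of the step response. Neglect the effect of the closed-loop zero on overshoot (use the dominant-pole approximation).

Forward path: (17.9 + 0.91s)·6.5/(s(s+1.9)). The closed-loop characteristic equation is s² + (1.9 + 6.5·0.91)s + 6.5·17.9 = 0.
That is s² + 7.815s + 116.3 = 0, so ω_n = 10.79 rad/s and ζ = 7.815/(2·10.79) = 0.3623.
%OS = 100·exp(−πζ/√(1−ζ²)) = 29.5%.

29.5%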